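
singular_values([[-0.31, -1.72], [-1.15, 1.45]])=[2.32, 1.05]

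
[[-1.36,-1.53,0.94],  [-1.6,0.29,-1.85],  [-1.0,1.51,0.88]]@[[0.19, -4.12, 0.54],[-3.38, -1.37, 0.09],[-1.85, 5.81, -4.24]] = [[3.17,13.16,-4.86], [2.14,-4.55,7.01], [-6.92,7.16,-4.14]]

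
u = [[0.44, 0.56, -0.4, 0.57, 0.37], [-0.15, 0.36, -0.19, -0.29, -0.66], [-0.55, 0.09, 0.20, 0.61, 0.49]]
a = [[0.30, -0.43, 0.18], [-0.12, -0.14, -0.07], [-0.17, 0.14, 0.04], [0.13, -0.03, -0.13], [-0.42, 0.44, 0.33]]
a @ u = [[0.1,0.03,-0.0,0.41,0.48], [0.01,-0.12,0.06,-0.07,0.01], [-0.12,-0.04,0.05,-0.11,-0.14], [0.13,0.05,-0.07,0.00,0.0], [-0.43,-0.05,0.15,-0.17,-0.28]]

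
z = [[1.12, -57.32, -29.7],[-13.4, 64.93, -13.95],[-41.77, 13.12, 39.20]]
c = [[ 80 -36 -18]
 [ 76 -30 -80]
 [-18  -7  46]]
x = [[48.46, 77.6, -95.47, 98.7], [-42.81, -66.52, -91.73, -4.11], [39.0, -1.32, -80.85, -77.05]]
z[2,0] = -41.77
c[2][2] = 46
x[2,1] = -1.32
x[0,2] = -95.47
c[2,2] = 46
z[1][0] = -13.4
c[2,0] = -18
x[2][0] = 39.0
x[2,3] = -77.05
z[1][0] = -13.4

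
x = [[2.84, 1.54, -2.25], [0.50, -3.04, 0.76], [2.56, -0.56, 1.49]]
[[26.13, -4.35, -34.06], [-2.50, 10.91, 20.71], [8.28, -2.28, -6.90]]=x @ [[5.68, -0.73, -5.9], [0.78, -4.17, -7.07], [-3.91, -1.84, 2.85]]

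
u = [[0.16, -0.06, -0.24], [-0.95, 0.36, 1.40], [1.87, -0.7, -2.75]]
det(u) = 0.00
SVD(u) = [[-0.08, 0.16, -0.98], [0.45, -0.87, -0.17], [-0.89, -0.46, -0.00]] @ diag([3.824693330904777, 0.0037068034068012804, 0.002680324798878695]) @ [[-0.55, 0.21, 0.81],[-0.52, -0.85, -0.13],[0.66, -0.49, 0.57]]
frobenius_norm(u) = 3.82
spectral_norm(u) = 3.82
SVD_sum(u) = [[0.16, -0.06, -0.24], [-0.95, 0.36, 1.4], [1.87, -0.70, -2.75]] + [[-0.00,  -0.0,  -0.00],  [0.00,  0.0,  0.0],  [0.00,  0.0,  0.0]] + [[-0.0, 0.00, -0.00], [-0.0, 0.0, -0.00], [-0.0, 0.0, -0.0]]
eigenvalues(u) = [-2.23, -0.0, 0.0]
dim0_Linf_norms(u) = [1.87, 0.7, 2.75]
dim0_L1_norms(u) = [2.98, 1.12, 4.39]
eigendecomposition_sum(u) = [[0.16, -0.06, -0.24], [-0.95, 0.36, 1.4], [1.87, -0.7, -2.75]] + [[-0.00, 0.00, 0.00],[0.0, -0.00, -0.0],[-0.00, 0.00, 0.0]] + [[0.0, 0.00, 0.0],[0.00, 0.0, 0.0],[-0.00, -0.00, -0.00]]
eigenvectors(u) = [[-0.08, 0.73, 0.14], [0.45, -0.35, 0.98], [-0.89, 0.59, -0.16]]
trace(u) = -2.23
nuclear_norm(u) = 3.83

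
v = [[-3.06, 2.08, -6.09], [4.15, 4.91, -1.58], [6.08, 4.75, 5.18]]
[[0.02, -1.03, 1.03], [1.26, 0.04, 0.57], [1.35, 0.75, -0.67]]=v @[[0.13, 0.15, 0.06], [0.14, -0.1, -0.00], [-0.02, 0.06, -0.20]]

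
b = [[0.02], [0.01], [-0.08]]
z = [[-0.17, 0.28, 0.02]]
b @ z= [[-0.00, 0.01, 0.00], [-0.00, 0.00, 0.0], [0.01, -0.02, -0.0]]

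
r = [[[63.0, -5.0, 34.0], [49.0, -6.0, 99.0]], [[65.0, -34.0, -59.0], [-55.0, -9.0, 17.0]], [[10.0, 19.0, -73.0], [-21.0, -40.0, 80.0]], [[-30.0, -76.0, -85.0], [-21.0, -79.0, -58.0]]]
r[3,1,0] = -21.0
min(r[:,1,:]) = -79.0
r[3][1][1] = -79.0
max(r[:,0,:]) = 65.0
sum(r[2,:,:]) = -25.0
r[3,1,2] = -58.0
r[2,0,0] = 10.0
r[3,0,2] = -85.0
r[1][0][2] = -59.0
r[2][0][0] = 10.0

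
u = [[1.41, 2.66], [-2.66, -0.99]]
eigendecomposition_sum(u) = [[(0.7+1.13j), (1.33-0.12j)], [(-1.33+0.12j), (-0.49+1.24j)]] + [[0.70-1.13j, (1.33+0.12j)], [-1.33-0.12j, -0.49-1.24j]]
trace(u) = 0.42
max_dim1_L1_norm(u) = 4.07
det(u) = 5.68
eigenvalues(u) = [(0.21+2.37j), (0.21-2.37j)]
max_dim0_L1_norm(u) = 4.07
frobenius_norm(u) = 4.14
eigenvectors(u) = [[0.71+0.00j, 0.71-0.00j], [-0.32+0.63j, (-0.32-0.63j)]]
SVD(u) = [[-0.73,  0.68],  [0.68,  0.73]] @ diag([3.8682765973564277, 1.4682765973564285]) @ [[-0.73, -0.68], [-0.68, 0.73]]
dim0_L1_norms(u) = [4.07, 3.65]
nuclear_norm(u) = 5.34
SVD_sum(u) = [[2.09, 1.93], [-1.93, -1.78]] + [[-0.68, 0.73],[-0.73, 0.79]]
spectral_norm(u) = 3.87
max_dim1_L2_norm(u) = 3.01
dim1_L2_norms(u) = [3.01, 2.84]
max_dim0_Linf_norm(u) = 2.66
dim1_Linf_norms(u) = [2.66, 2.66]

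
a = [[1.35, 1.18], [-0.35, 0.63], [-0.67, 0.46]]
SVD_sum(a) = [[1.38, 1.15], [0.1, 0.09], [-0.17, -0.14]] + [[-0.03, 0.03],[-0.45, 0.54],[-0.5, 0.6]]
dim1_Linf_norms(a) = [1.35, 0.63, 0.67]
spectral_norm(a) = 1.81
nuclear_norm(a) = 2.87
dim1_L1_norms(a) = [2.53, 0.98, 1.13]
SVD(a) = [[-0.99, -0.04], [-0.07, -0.67], [0.12, -0.74]] @ diag([1.8109908156544858, 1.0559887620685648]) @ [[-0.77,-0.64], [0.64,-0.77]]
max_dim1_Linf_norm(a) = 1.35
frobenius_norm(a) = 2.10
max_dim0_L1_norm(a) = 2.37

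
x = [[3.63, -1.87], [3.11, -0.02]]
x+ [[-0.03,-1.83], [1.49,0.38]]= [[3.6,-3.7], [4.60,0.36]]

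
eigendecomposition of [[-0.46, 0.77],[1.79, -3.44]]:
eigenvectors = [[0.88, -0.22], [0.47, 0.98]]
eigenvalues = [-0.05, -3.85]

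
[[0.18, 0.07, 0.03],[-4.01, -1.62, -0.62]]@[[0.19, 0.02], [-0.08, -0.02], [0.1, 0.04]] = [[0.03, 0.00],[-0.69, -0.07]]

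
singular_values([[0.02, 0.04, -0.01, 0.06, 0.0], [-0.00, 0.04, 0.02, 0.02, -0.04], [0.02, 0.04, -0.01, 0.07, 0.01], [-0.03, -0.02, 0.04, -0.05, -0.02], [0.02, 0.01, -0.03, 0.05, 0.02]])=[0.15, 0.07, 0.02, 0.01, 0.0]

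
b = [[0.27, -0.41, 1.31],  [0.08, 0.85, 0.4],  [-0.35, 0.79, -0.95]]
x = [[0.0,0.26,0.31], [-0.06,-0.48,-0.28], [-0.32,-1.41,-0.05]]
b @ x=[[-0.39, -1.58, 0.13], [-0.18, -0.95, -0.23], [0.26, 0.87, -0.28]]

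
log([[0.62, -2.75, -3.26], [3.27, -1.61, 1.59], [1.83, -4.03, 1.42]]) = [[1.5,-1.83,-0.16], [0.93,0.76,1.18], [1.15,-0.83,1.44]]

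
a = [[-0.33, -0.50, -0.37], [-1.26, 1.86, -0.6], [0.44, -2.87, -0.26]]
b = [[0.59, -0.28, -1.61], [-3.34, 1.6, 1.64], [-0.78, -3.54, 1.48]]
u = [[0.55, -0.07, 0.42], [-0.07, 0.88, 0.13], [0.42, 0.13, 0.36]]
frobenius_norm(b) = 5.90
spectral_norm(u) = 0.92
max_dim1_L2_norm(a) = 2.92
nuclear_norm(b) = 9.23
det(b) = -17.25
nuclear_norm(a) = 4.78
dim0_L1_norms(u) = [1.04, 1.08, 0.91]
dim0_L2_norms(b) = [3.48, 3.89, 2.73]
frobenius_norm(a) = 3.79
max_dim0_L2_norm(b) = 3.89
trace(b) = 3.67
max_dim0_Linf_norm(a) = 2.87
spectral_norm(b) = 4.25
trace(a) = 1.27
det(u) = 0.00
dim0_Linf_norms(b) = [3.34, 3.54, 1.64]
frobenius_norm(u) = 1.27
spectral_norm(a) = 3.61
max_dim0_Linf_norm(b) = 3.54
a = b @ u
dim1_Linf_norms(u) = [0.55, 0.88, 0.42]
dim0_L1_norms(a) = [2.03, 5.23, 1.23]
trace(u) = 1.79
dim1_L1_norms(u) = [1.04, 1.08, 0.91]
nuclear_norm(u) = 1.79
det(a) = -0.01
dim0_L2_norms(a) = [1.37, 3.46, 0.75]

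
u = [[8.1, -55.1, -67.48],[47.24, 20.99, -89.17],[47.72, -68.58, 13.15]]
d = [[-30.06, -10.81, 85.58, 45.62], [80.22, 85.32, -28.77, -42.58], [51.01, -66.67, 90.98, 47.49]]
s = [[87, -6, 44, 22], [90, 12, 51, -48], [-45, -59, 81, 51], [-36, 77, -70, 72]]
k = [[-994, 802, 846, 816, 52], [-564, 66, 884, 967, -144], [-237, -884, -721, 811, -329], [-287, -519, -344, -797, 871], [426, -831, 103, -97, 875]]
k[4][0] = 426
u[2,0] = 47.72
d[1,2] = -28.77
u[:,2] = [-67.48, -89.17, 13.15]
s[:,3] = [22, -48, 51, 72]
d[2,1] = -66.67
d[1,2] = -28.77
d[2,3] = 47.49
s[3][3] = 72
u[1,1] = 20.99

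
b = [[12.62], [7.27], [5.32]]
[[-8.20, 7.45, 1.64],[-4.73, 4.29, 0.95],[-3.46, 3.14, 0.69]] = b @ [[-0.65,  0.59,  0.13]]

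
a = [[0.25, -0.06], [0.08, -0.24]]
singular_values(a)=[0.32, 0.18]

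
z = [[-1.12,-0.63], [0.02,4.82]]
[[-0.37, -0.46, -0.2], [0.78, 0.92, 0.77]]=z @[[0.24, 0.30, 0.09], [0.16, 0.19, 0.16]]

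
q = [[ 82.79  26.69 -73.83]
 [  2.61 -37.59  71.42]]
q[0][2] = -73.83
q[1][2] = 71.42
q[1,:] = [2.61, -37.59, 71.42]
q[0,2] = -73.83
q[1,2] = 71.42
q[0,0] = 82.79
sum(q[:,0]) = 85.4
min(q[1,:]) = -37.59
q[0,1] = 26.69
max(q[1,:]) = 71.42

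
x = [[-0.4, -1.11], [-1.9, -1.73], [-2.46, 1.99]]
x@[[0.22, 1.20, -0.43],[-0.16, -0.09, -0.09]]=[[0.09, -0.38, 0.27],[-0.14, -2.12, 0.97],[-0.86, -3.13, 0.88]]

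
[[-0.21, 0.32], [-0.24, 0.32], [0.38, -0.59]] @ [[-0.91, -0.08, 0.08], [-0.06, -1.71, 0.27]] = [[0.17, -0.53, 0.07], [0.20, -0.53, 0.07], [-0.31, 0.98, -0.13]]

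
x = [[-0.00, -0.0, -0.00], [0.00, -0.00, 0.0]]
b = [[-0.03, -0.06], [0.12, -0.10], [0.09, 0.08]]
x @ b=[[0.0,0.0], [0.0,0.0]]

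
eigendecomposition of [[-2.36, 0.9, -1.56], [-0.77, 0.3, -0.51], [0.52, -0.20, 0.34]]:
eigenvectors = [[0.93, -0.46, -0.55], [0.30, -0.87, 0.01], [-0.21, 0.19, 0.83]]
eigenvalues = [-1.72, 0.01, -0.0]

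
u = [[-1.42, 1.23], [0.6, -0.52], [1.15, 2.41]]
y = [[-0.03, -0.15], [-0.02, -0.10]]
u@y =[[0.02, 0.09], [-0.01, -0.04], [-0.08, -0.41]]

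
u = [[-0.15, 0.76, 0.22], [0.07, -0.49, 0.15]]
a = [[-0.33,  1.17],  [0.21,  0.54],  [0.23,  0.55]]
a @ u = [[0.13, -0.82, 0.1], [0.01, -0.11, 0.13], [0.0, -0.09, 0.13]]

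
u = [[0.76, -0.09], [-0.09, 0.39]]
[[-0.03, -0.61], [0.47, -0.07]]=u @[[0.1, -0.84], [1.22, -0.37]]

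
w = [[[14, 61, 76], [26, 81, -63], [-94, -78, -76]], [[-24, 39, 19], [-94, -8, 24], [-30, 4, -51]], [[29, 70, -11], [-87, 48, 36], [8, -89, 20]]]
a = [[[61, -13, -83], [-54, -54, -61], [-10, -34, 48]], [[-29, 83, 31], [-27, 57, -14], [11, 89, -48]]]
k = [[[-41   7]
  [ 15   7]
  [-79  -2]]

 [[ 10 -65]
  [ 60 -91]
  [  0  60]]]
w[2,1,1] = 48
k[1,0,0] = 10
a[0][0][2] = -83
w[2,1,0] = -87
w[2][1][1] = 48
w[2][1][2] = 36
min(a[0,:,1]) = -54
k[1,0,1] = -65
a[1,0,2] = 31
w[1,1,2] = 24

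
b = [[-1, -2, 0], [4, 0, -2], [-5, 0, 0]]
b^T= [[-1, 4, -5], [-2, 0, 0], [0, -2, 0]]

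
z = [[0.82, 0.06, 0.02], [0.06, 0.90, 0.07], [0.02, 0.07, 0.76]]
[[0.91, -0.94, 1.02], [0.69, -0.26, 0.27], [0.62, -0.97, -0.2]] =z @ [[1.04, -1.11, 1.23], [0.64, -0.12, 0.24], [0.73, -1.23, -0.32]]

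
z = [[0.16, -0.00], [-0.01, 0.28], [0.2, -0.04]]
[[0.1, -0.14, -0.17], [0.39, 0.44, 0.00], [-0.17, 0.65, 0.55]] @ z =[[-0.02, -0.03], [0.06, 0.12], [0.08, 0.16]]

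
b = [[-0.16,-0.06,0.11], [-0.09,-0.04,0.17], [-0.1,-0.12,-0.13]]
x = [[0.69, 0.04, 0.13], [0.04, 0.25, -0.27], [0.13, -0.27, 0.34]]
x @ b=[[-0.13, -0.06, 0.07], [-0.00, 0.02, 0.08], [-0.03, -0.04, -0.08]]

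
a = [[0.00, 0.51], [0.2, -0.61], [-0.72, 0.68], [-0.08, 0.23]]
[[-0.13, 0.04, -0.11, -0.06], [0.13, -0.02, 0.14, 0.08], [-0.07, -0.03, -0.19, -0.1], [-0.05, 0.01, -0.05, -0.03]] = a@[[-0.15, 0.12, 0.05, 0.03], [-0.26, 0.08, -0.22, -0.12]]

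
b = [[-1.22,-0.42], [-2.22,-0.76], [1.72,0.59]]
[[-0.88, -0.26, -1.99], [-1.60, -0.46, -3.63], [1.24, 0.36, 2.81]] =b @ [[0.24, -0.11, 1.72], [1.41, 0.93, -0.25]]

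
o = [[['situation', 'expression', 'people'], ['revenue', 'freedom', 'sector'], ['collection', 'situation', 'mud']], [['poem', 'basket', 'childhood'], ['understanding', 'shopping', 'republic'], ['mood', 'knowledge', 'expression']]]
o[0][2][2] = 'mud'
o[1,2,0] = 'mood'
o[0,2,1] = 'situation'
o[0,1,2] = 'sector'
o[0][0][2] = 'people'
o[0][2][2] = 'mud'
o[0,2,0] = 'collection'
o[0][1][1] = 'freedom'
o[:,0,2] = ['people', 'childhood']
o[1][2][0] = 'mood'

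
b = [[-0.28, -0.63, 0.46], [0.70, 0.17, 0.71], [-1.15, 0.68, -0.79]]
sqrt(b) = [[0.94, -0.45, 0.64], [0.72, 0.67, 0.35], [-1.3, 0.14, 0.02]]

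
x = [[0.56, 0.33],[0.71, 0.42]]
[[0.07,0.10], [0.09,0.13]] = x @ [[0.09, 0.06],[0.06, 0.21]]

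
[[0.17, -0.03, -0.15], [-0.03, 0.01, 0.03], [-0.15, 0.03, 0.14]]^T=[[0.17, -0.03, -0.15], [-0.03, 0.01, 0.03], [-0.15, 0.03, 0.14]]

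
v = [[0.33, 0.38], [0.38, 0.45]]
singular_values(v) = [0.77, 0.01]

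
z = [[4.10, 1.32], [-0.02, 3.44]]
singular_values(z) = [4.56, 3.1]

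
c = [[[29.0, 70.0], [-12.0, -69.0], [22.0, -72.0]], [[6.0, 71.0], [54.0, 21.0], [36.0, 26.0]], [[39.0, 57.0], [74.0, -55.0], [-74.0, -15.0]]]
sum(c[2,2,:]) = -89.0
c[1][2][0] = 36.0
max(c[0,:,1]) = 70.0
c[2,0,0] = 39.0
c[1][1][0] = 54.0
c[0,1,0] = -12.0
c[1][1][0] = 54.0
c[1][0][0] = 6.0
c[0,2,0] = 22.0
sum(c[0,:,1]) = -71.0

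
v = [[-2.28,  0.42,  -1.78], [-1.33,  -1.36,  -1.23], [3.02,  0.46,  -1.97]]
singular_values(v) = [4.06, 2.92, 1.37]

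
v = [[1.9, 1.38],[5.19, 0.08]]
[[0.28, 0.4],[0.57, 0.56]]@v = [[2.61,0.42],[3.99,0.83]]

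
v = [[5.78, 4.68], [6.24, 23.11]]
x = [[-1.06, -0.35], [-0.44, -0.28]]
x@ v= [[-8.31, -13.05], [-4.29, -8.53]]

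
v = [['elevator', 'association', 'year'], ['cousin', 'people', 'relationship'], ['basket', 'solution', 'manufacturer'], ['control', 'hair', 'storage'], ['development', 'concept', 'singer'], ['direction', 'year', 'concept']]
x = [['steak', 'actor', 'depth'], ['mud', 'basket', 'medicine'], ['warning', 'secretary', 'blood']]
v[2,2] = 'manufacturer'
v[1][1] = 'people'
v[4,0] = 'development'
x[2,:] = ['warning', 'secretary', 'blood']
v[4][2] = 'singer'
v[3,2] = 'storage'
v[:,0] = ['elevator', 'cousin', 'basket', 'control', 'development', 'direction']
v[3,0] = 'control'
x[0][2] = 'depth'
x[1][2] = 'medicine'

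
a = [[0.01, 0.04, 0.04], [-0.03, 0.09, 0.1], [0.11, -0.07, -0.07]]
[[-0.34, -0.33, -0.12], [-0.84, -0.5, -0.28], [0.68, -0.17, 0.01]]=a @ [[0.70, -5.89, -1.54], [-3.68, 0.16, 6.11], [-4.9, -6.92, -8.74]]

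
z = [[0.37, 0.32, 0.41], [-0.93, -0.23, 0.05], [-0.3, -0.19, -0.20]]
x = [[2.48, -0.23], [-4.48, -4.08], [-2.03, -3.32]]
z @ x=[[-1.35, -2.75], [-1.38, 0.99], [0.51, 1.51]]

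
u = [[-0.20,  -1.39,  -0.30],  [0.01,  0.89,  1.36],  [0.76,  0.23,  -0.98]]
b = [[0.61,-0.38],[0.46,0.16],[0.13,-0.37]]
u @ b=[[-0.8,-0.04], [0.59,-0.36], [0.44,0.11]]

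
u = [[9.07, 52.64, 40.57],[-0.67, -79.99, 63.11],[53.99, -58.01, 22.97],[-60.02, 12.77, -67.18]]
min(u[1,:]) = -79.99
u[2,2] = 22.97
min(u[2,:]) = -58.01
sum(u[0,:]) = 102.28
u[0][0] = 9.07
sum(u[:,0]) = 2.3699999999999974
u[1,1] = -79.99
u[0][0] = 9.07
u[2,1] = -58.01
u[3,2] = -67.18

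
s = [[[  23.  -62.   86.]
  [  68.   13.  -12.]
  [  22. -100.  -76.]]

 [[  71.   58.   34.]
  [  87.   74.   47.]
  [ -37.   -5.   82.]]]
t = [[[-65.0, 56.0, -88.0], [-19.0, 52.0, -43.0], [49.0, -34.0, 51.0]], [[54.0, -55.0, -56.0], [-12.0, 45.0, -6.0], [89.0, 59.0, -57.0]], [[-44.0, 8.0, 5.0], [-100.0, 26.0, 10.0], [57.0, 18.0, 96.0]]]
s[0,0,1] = -62.0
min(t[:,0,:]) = -88.0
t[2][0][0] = -44.0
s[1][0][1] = 58.0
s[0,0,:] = [23.0, -62.0, 86.0]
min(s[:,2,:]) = -100.0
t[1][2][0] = 89.0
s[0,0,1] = -62.0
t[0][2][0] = 49.0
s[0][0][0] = 23.0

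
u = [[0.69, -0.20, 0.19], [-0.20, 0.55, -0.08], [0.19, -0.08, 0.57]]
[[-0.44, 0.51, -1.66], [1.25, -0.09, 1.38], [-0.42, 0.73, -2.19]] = u @[[0.15,0.47,-1.02], [2.26,0.18,1.67], [-0.47,1.15,-3.27]]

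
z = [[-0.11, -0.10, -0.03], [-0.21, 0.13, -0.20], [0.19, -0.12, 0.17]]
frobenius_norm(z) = 0.45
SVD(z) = [[-0.13, 0.99, -0.01], [-0.74, -0.09, 0.66], [0.66, 0.1, 0.75]] @ diag([0.42800780677145434, 0.14198816964659763, 0.006976892080170531]) @ [[0.69, -0.38, 0.62], [-0.5, -0.86, 0.03], [0.52, -0.33, -0.79]]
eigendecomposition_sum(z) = [[0.02, -0.03, 0.03], [-0.15, 0.17, -0.17], [0.13, -0.15, 0.15]] + [[-0.13, -0.08, -0.06], [-0.06, -0.03, -0.03], [0.06, 0.03, 0.03]] + [[0.0, 0.0, 0.0],[-0.00, -0.00, -0.0],[-0.0, -0.01, -0.01]]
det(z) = 0.00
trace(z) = 0.19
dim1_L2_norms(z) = [0.15, 0.32, 0.28]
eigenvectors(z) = [[0.12, -0.85, -0.54], [-0.74, -0.38, 0.31], [0.66, 0.37, 0.78]]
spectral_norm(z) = 0.43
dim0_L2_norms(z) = [0.3, 0.2, 0.26]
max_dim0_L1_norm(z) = 0.51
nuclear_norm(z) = 0.58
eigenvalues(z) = [0.34, -0.14, -0.01]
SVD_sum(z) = [[-0.04, 0.02, -0.03], [-0.22, 0.12, -0.20], [0.19, -0.11, 0.17]] + [[-0.07, -0.12, 0.0], [0.01, 0.01, -0.00], [-0.01, -0.01, 0.00]] + [[-0.00, 0.00, 0.0], [0.0, -0.00, -0.00], [0.0, -0.00, -0.00]]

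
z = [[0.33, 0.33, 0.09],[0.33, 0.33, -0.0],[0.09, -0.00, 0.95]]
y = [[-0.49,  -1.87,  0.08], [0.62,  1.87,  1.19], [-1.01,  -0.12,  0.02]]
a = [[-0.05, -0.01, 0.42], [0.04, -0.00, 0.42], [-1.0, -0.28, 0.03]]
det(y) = 2.33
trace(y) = 1.40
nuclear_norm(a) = 1.64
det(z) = -0.00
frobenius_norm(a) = 1.20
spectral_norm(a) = 1.04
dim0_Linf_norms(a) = [1.0, 0.28, 0.42]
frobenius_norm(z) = 1.16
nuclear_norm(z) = 1.62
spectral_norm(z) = 0.97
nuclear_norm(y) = 4.70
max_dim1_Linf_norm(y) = 1.87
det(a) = -0.01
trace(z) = 1.61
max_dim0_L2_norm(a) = 1.0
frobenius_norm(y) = 3.17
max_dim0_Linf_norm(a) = 1.0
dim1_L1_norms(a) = [0.48, 0.46, 1.31]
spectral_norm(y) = 2.91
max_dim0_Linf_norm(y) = 1.87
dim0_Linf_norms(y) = [1.01, 1.87, 1.19]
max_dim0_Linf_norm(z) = 0.95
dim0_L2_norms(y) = [1.28, 2.65, 1.19]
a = z @ y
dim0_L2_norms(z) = [0.48, 0.47, 0.95]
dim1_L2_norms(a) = [0.42, 0.42, 1.04]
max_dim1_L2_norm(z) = 0.95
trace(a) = -0.02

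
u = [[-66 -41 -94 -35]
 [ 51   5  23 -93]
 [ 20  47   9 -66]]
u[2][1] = 47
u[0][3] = -35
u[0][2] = -94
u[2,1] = 47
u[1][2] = 23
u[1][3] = -93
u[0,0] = -66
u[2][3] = -66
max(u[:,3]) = -35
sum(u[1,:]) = -14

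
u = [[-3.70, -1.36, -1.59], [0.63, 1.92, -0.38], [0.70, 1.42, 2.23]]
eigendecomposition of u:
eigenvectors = [[0.99+0.00j, (0.23+0.09j), 0.23-0.09j], [(-0.12+0j), (0.07-0.53j), 0.07+0.53j], [-0.09+0.00j, (-0.81+0j), -0.81-0.00j]]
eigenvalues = [(-3.38+0j), (1.92+0.85j), (1.92-0.85j)]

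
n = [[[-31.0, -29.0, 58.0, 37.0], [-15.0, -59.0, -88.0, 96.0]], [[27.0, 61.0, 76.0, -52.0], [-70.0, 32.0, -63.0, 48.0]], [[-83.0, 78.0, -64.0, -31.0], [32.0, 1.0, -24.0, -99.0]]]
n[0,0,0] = -31.0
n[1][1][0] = -70.0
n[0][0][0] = -31.0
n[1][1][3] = 48.0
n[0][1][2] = -88.0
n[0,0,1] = -29.0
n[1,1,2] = -63.0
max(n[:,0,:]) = 78.0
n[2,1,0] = 32.0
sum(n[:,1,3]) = 45.0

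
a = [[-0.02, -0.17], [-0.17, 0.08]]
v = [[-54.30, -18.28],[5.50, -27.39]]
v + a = [[-54.32, -18.45],[5.33, -27.31]]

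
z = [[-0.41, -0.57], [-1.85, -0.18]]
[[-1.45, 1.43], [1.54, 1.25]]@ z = [[-2.05, 0.57], [-2.94, -1.1]]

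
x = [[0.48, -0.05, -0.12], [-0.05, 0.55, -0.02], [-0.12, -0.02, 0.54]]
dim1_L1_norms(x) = [0.65, 0.62, 0.68]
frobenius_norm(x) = 0.93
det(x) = 0.13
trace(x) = 1.57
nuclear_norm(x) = 1.57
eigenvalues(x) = [0.37, 0.64, 0.56]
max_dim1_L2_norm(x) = 0.55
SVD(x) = [[0.63, 0.10, -0.77],[-0.19, -0.94, -0.28],[-0.75, 0.33, -0.58]] @ diag([0.6366573123770052, 0.5620735983111442, 0.3712690893118506]) @ [[0.63, -0.19, -0.75], [0.1, -0.94, 0.33], [-0.77, -0.28, -0.58]]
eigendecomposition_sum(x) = [[0.22, 0.08, 0.16],[0.08, 0.03, 0.06],[0.16, 0.06, 0.12]] + [[0.26, -0.08, -0.30], [-0.08, 0.02, 0.09], [-0.30, 0.09, 0.36]] + [[0.01,  -0.05,  0.02], [-0.05,  0.50,  -0.17], [0.02,  -0.17,  0.06]]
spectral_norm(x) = 0.64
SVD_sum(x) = [[0.26, -0.08, -0.30], [-0.08, 0.02, 0.09], [-0.3, 0.09, 0.36]] + [[0.01, -0.05, 0.02], [-0.05, 0.5, -0.17], [0.02, -0.17, 0.06]] + [[0.22, 0.08, 0.16], [0.08, 0.03, 0.06], [0.16, 0.06, 0.12]]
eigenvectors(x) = [[-0.77,-0.63,0.10], [-0.28,0.19,-0.94], [-0.58,0.75,0.33]]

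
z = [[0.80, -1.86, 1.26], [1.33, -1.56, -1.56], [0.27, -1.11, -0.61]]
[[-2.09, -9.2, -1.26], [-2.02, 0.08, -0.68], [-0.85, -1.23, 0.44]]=z @[[-0.97,-0.36,-1.81],[0.61,2.71,-0.51],[-0.14,-3.07,-0.6]]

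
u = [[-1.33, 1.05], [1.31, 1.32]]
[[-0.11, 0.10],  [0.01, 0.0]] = u @[[0.05, -0.04], [-0.04, 0.04]]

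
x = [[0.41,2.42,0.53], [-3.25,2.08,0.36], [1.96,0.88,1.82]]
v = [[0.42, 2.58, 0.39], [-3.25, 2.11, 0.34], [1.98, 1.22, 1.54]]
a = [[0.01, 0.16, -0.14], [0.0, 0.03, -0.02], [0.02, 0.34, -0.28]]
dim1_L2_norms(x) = [2.51, 3.88, 2.82]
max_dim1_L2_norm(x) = 3.88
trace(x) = 4.31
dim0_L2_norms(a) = [0.02, 0.38, 0.31]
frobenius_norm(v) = 5.47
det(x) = 13.77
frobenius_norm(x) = 5.41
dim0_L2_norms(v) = [3.83, 3.55, 1.62]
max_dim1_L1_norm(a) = 0.64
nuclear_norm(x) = 8.47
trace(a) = -0.24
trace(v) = 4.07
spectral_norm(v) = 4.14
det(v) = 12.66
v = x + a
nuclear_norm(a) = 0.50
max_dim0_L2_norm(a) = 0.38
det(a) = 0.00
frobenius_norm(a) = 0.49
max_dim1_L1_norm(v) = 5.7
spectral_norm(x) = 4.15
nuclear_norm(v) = 8.48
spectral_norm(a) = 0.49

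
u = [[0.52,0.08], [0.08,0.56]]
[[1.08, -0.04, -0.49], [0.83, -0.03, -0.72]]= u @ [[1.89,-0.08,-0.76], [1.21,-0.04,-1.18]]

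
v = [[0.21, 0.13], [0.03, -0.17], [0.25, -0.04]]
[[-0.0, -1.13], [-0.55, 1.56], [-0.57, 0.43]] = v @[[-1.82, 0.26], [2.93, -9.12]]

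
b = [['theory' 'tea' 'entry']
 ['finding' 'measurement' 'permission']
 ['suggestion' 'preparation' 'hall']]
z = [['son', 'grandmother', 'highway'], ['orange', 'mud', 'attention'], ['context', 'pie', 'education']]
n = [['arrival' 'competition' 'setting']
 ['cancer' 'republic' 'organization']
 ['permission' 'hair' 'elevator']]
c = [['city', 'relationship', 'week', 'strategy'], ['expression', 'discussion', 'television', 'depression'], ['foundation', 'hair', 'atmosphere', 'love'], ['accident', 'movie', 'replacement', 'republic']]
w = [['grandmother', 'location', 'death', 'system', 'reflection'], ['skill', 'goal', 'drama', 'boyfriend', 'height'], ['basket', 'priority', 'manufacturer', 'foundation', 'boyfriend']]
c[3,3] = 'republic'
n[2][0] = 'permission'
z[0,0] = 'son'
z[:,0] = ['son', 'orange', 'context']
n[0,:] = ['arrival', 'competition', 'setting']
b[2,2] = 'hall'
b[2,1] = 'preparation'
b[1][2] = 'permission'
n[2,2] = 'elevator'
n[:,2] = ['setting', 'organization', 'elevator']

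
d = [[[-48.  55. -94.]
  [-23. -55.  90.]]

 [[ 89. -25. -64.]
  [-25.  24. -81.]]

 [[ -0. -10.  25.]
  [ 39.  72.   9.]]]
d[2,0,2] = 25.0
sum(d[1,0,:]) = 0.0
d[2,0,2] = 25.0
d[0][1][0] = -23.0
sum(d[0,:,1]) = 0.0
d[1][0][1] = -25.0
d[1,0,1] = -25.0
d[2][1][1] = 72.0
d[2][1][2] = 9.0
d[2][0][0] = -0.0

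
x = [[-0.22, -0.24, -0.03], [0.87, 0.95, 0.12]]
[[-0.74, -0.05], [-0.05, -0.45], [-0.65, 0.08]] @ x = [[0.12, 0.13, 0.02], [-0.38, -0.42, -0.05], [0.21, 0.23, 0.03]]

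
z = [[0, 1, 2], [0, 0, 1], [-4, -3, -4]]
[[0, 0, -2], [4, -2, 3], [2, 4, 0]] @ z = [[8, 6, 8], [-12, -5, -6], [0, 2, 8]]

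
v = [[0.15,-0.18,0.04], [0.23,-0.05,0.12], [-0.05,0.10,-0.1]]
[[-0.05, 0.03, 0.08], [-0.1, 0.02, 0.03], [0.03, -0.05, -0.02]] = v@[[-0.37, -0.12, 0.16], [-0.07, -0.22, -0.37], [-0.16, 0.33, -0.24]]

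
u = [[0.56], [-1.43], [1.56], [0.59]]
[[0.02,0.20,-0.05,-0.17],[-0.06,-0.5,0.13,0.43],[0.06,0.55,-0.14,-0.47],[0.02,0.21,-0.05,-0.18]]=u@[[0.04, 0.35, -0.09, -0.3]]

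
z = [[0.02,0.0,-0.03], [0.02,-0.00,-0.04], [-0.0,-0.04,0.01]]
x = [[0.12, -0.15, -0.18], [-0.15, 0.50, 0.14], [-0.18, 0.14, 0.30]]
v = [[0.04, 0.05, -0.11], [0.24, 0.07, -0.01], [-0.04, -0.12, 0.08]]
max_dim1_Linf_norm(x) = 0.5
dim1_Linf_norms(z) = [0.03, 0.04, 0.04]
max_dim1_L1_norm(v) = 0.32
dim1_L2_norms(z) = [0.04, 0.04, 0.04]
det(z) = -0.00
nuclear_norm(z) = 0.10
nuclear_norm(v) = 0.48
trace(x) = 0.92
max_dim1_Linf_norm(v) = 0.24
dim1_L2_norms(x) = [0.26, 0.54, 0.38]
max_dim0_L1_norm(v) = 0.32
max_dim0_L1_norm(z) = 0.08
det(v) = 0.00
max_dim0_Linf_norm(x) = 0.5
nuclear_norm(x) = 0.92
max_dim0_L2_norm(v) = 0.25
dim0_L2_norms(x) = [0.26, 0.54, 0.38]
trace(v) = 0.19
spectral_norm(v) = 0.28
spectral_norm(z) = 0.06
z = v @ x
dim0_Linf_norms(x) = [0.18, 0.5, 0.3]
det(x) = 0.00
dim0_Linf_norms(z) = [0.02, 0.04, 0.04]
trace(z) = 0.03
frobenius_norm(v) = 0.32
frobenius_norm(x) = 0.71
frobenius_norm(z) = 0.07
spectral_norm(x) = 0.66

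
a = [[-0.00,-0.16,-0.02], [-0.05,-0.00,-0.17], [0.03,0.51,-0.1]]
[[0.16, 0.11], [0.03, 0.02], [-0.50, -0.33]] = a@[[-0.16, -0.1], [-1.00, -0.66], [-0.13, -0.08]]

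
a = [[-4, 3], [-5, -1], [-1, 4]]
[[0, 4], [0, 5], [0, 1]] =a @[[0, -1], [0, 0]]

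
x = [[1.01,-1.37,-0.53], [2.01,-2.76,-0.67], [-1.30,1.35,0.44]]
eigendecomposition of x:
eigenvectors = [[-0.39, -0.52, 0.71], [-0.86, -0.47, 0.41], [0.32, 0.71, 0.58]]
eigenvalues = [-1.61, 0.51, -0.21]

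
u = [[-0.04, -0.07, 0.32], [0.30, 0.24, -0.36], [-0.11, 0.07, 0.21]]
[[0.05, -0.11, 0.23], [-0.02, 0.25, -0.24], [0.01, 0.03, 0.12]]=u@[[0.15, -0.04, 0.16], [-0.04, 0.82, -0.17], [0.16, -0.17, 0.70]]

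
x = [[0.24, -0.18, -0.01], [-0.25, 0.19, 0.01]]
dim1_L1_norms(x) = [0.43, 0.45]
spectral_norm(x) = 0.43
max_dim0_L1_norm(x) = 0.49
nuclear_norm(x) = 0.44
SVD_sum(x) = [[0.24,-0.18,-0.01], [-0.25,0.19,0.01]] + [[0.00, 0.0, -0.00],[0.0, 0.0, -0.0]]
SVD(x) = [[-0.69, 0.72], [0.72, 0.69]] @ diag([0.4345089035528254, 0.0014187083285439382]) @ [[-0.80, 0.60, 0.03], [0.58, 0.78, -0.23]]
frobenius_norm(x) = 0.43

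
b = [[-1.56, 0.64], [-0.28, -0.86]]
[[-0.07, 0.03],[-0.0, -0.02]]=b @ [[0.04, -0.01], [-0.01, 0.03]]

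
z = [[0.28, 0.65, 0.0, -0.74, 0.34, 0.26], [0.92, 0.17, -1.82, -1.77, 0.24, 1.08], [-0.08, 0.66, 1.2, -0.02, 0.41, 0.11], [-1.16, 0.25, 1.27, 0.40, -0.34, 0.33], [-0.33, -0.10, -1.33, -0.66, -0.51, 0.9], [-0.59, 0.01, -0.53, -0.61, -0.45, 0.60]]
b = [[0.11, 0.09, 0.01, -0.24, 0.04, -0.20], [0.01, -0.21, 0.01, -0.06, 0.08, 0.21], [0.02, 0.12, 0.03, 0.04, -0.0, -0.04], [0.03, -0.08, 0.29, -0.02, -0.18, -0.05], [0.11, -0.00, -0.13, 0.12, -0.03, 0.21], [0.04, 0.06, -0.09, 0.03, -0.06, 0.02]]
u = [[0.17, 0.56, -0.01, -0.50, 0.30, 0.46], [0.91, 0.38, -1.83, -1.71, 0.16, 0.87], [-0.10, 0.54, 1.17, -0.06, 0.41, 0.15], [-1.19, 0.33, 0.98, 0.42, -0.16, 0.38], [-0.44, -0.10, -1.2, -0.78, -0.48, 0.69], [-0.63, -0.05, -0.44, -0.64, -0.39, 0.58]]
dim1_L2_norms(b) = [0.35, 0.31, 0.14, 0.36, 0.3, 0.13]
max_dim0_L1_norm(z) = 6.15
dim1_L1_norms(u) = [2.0, 5.86, 2.43, 3.46, 3.69, 2.73]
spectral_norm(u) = 3.52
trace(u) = 2.24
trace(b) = -0.10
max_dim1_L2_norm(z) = 2.92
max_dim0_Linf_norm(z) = 1.82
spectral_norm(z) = 3.75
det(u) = 0.00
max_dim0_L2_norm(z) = 2.9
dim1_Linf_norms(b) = [0.24, 0.21, 0.12, 0.29, 0.21, 0.09]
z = b + u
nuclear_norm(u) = 7.16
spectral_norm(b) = 0.46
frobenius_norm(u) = 4.25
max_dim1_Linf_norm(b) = 0.29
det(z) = -0.00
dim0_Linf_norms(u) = [1.19, 0.56, 1.83, 1.71, 0.48, 0.87]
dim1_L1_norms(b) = [0.69, 0.58, 0.25, 0.65, 0.6, 0.3]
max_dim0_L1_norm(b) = 0.73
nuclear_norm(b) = 1.40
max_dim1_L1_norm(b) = 0.69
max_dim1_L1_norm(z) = 6.0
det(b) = -0.00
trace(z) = 2.14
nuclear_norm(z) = 7.71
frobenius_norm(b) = 0.69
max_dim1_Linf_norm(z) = 1.82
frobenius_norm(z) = 4.49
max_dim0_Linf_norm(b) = 0.29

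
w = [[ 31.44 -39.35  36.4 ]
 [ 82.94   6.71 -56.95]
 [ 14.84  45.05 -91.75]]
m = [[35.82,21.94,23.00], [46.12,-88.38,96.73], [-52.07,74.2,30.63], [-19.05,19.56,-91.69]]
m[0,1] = 21.94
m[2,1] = 74.2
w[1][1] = 6.71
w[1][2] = -56.95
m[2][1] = 74.2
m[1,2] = 96.73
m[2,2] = 30.63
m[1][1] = -88.38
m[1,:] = [46.12, -88.38, 96.73]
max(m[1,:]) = 96.73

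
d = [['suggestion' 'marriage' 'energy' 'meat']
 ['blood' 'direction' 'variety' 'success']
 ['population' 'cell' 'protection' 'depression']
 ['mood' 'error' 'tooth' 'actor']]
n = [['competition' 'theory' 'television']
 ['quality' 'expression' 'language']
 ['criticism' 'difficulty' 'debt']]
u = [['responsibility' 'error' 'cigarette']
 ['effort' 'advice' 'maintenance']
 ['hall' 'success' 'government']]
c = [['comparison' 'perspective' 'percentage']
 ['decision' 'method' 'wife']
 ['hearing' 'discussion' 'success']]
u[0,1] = 'error'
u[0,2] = 'cigarette'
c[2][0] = 'hearing'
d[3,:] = ['mood', 'error', 'tooth', 'actor']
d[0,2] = 'energy'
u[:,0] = ['responsibility', 'effort', 'hall']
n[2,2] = 'debt'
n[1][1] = 'expression'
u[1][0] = 'effort'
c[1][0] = 'decision'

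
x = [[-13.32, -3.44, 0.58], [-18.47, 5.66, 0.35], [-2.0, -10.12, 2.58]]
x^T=[[-13.32, -18.47, -2.00], [-3.44, 5.66, -10.12], [0.58, 0.35, 2.58]]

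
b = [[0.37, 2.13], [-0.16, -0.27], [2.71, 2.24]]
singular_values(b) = [3.94, 1.26]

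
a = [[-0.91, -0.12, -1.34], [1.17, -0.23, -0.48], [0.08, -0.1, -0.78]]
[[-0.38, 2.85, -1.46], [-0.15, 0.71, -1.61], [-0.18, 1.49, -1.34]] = a@ [[0.11, -0.31, -0.87], [0.96, -0.82, -1.13], [0.12, -1.84, 1.78]]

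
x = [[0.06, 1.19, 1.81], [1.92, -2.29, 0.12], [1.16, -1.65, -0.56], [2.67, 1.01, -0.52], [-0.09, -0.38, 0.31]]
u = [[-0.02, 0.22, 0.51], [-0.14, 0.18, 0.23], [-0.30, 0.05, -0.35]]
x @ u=[[-0.71,  0.32,  -0.33], [0.25,  0.02,  0.41], [0.38,  -0.07,  0.41], [-0.04,  0.74,  1.78], [-0.04,  -0.07,  -0.24]]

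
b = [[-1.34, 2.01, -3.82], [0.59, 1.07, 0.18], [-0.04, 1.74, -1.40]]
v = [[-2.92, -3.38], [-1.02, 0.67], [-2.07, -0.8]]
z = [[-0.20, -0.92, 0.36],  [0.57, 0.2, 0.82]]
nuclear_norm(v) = 6.43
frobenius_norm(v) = 5.13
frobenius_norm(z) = 1.43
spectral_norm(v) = 4.90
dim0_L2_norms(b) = [1.46, 2.87, 4.07]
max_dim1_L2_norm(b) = 4.52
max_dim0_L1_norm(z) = 1.18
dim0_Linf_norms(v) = [2.92, 3.38]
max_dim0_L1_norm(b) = 5.4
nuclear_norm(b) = 6.50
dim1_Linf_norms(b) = [3.82, 1.07, 1.74]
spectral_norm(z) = 1.02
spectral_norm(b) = 4.96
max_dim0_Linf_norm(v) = 3.38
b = v @ z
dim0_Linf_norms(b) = [1.34, 2.01, 3.82]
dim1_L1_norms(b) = [7.17, 1.84, 3.18]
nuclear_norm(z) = 2.03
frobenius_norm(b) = 5.19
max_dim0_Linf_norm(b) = 3.82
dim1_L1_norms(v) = [6.3, 1.69, 2.87]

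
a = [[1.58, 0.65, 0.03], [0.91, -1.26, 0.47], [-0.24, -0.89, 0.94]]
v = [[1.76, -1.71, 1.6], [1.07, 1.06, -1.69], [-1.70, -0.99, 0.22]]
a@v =[[3.43, -2.04, 1.44], [-0.55, -3.36, 3.69], [-2.97, -1.46, 1.33]]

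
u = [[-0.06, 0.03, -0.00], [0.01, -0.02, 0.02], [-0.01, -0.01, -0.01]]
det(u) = -0.00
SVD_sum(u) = [[-0.06, 0.03, -0.01], [0.02, -0.01, 0.0], [-0.00, 0.0, -0.0]] + [[-0.0,-0.00,0.01], [-0.01,-0.01,0.02], [0.0,0.0,-0.00]] + [[0.00, 0.00, 0.0],  [-0.00, -0.0, -0.0],  [-0.01, -0.01, -0.01]]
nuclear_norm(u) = 0.11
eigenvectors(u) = [[(0.96+0j), (-0.37+0.13j), -0.37-0.13j],[-0.25+0.00j, (-0.67+0j), (-0.67-0j)],[(0.12+0j), (-0.12-0.62j), -0.12+0.62j]]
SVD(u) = [[-0.95, -0.29, -0.06], [0.29, -0.96, 0.05], [-0.07, 0.03, 1.00]] @ diag([0.06989366009973505, 0.023172510666125825, 0.016670663672781354]) @ [[0.87, -0.48, 0.09], [0.33, 0.43, -0.84], [-0.37, -0.76, -0.54]]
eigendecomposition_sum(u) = [[(-0.06-0j), (0.03-0j), (-0.01+0j)], [(0.02+0j), (-0.01+0j), -0j], [(-0.01-0j), -0j, (-0+0j)]] + [[-0.00+0.00j, (-0+0j), 0.01+0.00j], [-0.00+0.00j, -0.01+0.01j, 0.01+0.01j], [(-0-0j), -0.01-0.00j, (-0+0.01j)]] + [[(-0-0j),-0.00-0.00j,(0.01-0j)], [-0.00-0.00j,(-0.01-0.01j),(0.01-0.01j)], [(-0+0j),-0.01+0.00j,(-0-0.01j)]]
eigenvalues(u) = [(-0.07+0j), (-0.01+0.02j), (-0.01-0.02j)]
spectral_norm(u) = 0.07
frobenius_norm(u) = 0.08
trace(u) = -0.09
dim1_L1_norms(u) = [0.09, 0.05, 0.03]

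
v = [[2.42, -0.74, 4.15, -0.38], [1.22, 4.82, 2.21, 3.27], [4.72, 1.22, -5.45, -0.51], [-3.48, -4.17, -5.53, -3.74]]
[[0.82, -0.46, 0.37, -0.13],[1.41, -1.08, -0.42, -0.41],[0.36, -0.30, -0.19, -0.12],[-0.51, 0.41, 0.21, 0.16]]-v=[[-1.6,0.28,-3.78,0.25], [0.19,-5.9,-2.63,-3.68], [-4.36,-1.52,5.26,0.39], [2.97,4.58,5.74,3.90]]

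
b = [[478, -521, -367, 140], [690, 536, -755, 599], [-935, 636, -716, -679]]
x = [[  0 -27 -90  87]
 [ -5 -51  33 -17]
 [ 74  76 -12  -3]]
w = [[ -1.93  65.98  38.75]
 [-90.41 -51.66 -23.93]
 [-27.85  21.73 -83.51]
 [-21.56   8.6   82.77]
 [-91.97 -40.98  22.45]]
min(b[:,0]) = -935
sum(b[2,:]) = -1694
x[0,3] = 87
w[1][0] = -90.41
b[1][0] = 690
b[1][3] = 599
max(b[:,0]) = 690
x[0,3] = 87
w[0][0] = -1.93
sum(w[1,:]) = -166.0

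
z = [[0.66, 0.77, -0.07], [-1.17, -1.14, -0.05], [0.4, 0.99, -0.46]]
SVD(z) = [[-0.47, 0.08, -0.88], [0.74, -0.52, -0.44], [-0.49, -0.85, 0.18]] @ diag([2.179146235992788, 0.5544540230156126, 0.0015551592421992589]) @ [[-0.63,-0.77,0.10], [0.56,-0.36,0.75], [0.54,-0.52,-0.66]]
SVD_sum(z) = [[0.64, 0.78, -0.1], [-1.01, -1.24, 0.16], [0.67, 0.82, -0.11]] + [[0.02, -0.02, 0.03], [-0.16, 0.10, -0.21], [-0.27, 0.17, -0.35]] + [[-0.0, 0.0, 0.0], [-0.00, 0.00, 0.0], [0.0, -0.00, -0.00]]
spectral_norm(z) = 2.18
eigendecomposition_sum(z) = [[-0.01+0.00j, (-0+0j), 0j], [(0.01-0j), -0j, -0.00-0.00j], [(0.01-0j), -0j, (-0-0j)]] + [[(0.33+0.19j), 0.39+0.08j, (-0.04+0.09j)],[(-0.59+0.01j), -0.57+0.20j, (-0.02-0.15j)],[0.20+0.94j, 0.49+0.86j, -0.23+0.09j]] + [[(0.33-0.19j),0.39-0.08j,-0.04-0.09j], [-0.59-0.01j,(-0.57-0.2j),-0.02+0.15j], [0.20-0.94j,(0.49-0.86j),-0.23-0.09j]]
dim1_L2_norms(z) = [1.02, 1.63, 1.16]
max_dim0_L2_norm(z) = 1.69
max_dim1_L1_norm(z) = 2.36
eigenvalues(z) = [(-0+0j), (-0.47+0.47j), (-0.47-0.47j)]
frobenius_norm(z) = 2.25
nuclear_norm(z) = 2.74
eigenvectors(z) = [[-0.54+0.00j, -0.21+0.24j, (-0.21-0.24j)], [0.52+0.00j, (0.09-0.48j), 0.09+0.48j], [0.66+0.00j, (-0.81+0j), (-0.81-0j)]]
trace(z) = -0.94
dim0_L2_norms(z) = [1.4, 1.69, 0.47]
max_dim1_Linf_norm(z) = 1.17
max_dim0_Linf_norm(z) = 1.17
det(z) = -0.00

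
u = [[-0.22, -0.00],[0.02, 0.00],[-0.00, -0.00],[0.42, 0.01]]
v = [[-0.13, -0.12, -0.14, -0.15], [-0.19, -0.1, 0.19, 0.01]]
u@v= [[0.03, 0.03, 0.03, 0.03],[-0.0, -0.00, -0.00, -0.0],[0.0, 0.0, 0.00, 0.0],[-0.06, -0.05, -0.06, -0.06]]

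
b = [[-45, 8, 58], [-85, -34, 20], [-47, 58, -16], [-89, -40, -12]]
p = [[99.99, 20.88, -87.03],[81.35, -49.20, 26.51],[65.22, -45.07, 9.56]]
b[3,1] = -40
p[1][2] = 26.51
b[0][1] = 8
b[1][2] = 20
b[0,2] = 58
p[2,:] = [65.22, -45.07, 9.56]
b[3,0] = -89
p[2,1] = -45.07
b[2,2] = -16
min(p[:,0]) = 65.22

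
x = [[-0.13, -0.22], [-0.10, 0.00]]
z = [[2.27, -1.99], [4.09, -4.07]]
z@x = [[-0.10, -0.5], [-0.12, -0.90]]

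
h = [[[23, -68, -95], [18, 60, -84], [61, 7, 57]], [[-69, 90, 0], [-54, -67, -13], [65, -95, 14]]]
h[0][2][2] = 57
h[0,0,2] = -95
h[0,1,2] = -84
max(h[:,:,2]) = 57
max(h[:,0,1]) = 90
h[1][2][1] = -95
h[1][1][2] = -13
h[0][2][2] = 57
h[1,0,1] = 90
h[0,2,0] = 61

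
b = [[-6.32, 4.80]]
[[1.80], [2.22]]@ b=[[-11.38, 8.64], [-14.03, 10.66]]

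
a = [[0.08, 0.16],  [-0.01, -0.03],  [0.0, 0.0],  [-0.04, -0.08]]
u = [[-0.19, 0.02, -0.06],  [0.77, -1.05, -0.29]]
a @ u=[[0.11, -0.17, -0.05], [-0.02, 0.03, 0.01], [0.00, 0.00, 0.00], [-0.05, 0.08, 0.03]]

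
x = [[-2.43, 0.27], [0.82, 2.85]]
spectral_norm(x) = 3.04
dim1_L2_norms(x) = [2.44, 2.97]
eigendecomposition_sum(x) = [[-2.45, 0.12], [0.38, -0.02]] + [[0.02, 0.15],  [0.44, 2.87]]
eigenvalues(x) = [-2.47, 2.89]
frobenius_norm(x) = 3.84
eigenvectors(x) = [[-0.99,  -0.05], [0.15,  -1.0]]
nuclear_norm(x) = 5.39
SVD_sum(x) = [[-0.57, -0.9], [1.52, 2.41]] + [[-1.86, 1.17], [-0.70, 0.44]]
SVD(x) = [[-0.35, 0.94], [0.94, 0.35]] @ diag([3.0416808263179975, 2.34965481524616]) @ [[0.53, 0.85],[-0.85, 0.53]]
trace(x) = 0.42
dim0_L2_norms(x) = [2.56, 2.86]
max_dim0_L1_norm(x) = 3.25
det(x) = -7.15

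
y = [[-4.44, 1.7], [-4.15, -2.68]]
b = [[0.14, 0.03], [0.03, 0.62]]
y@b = [[-0.57, 0.92],  [-0.66, -1.79]]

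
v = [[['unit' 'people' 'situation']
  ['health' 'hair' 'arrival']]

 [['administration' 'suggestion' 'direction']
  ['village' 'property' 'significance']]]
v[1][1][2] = 'significance'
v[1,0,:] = ['administration', 'suggestion', 'direction']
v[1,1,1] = 'property'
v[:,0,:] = [['unit', 'people', 'situation'], ['administration', 'suggestion', 'direction']]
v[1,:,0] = ['administration', 'village']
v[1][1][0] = 'village'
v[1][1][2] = 'significance'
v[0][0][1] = 'people'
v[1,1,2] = 'significance'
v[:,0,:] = [['unit', 'people', 'situation'], ['administration', 'suggestion', 'direction']]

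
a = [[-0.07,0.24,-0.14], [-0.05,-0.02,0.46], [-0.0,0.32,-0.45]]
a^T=[[-0.07, -0.05, -0.00],[0.24, -0.02, 0.32],[-0.14, 0.46, -0.45]]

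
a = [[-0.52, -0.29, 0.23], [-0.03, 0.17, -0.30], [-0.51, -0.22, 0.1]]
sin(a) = [[-0.51, -0.28, 0.23], [-0.02, 0.17, -0.3], [-0.49, -0.21, 0.10]]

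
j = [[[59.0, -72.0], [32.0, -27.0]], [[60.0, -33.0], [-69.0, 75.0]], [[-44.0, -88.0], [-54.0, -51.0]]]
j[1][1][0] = -69.0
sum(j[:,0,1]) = -193.0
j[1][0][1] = -33.0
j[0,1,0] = 32.0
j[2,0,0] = -44.0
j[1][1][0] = -69.0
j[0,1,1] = -27.0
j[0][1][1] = -27.0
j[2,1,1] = -51.0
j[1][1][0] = -69.0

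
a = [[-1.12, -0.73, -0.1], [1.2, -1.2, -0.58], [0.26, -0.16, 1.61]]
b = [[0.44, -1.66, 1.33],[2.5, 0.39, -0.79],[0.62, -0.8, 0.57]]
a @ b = [[-2.38,1.65,-0.97], [-2.83,-2.0,2.21], [0.71,-1.78,1.39]]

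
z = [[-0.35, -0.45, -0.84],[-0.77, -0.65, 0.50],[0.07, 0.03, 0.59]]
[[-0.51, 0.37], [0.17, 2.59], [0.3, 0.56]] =z@[[-0.13,-0.43], [0.28,-2.6], [0.51,1.13]]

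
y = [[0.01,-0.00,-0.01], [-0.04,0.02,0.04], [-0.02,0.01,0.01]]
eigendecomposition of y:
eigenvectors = [[-0.12,0.47,0.43], [0.92,0.87,-0.48], [0.37,0.17,0.76]]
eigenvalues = [0.04, 0.01, -0.01]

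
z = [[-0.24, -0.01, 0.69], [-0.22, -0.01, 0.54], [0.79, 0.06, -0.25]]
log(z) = [[(-0.77+1.49j), 0.57+0.10j, (-0.29-1.42j)], [(5.46+1.22j), (-7.44+0.08j), -0.56-1.16j], [-0.43-1.64j, 0.07-0.11j, -0.33+1.57j]]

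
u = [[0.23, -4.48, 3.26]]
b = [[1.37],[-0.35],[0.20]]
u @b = [[2.54]]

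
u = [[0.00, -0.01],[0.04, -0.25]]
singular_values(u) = [0.25, 0.0]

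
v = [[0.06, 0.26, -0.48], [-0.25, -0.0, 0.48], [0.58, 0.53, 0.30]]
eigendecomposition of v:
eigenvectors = [[-0.69+0.00j, (-0.69-0j), -0.28+0.00j], [0.37-0.40j, 0.37+0.40j, (0.68+0j)], [(-0.05+0.47j), -0.05-0.47j, 0.68+0.00j]]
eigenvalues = [(-0.11+0.48j), (-0.11-0.48j), (0.59+0j)]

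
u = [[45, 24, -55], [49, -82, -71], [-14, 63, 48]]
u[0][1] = 24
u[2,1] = 63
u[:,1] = [24, -82, 63]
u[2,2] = 48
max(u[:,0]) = 49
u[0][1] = 24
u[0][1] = 24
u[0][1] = 24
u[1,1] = -82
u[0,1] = 24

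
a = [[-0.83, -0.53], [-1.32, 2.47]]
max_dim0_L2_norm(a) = 2.53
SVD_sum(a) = [[0.04, -0.08],[-1.29, 2.48]] + [[-0.87, -0.45], [-0.03, -0.01]]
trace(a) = 1.64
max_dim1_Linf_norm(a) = 2.47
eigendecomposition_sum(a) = [[-0.97, -0.15], [-0.37, -0.06]] + [[0.14,-0.38], [-0.95,2.53]]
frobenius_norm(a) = 2.97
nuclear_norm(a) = 3.78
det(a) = -2.75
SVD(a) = [[-0.03,  1.00], [1.0,  0.03]] @ diag([2.801771797713959, 0.9814146898914302]) @ [[-0.46,0.89], [-0.89,-0.46]]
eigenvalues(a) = [-1.03, 2.67]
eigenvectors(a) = [[-0.94, 0.15], [-0.35, -0.99]]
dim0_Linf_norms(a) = [1.32, 2.47]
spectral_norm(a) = 2.80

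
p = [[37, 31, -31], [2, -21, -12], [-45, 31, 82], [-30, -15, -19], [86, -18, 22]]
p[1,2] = -12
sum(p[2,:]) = 68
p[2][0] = -45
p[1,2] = -12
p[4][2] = 22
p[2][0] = -45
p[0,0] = 37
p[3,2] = -19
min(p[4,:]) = -18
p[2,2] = 82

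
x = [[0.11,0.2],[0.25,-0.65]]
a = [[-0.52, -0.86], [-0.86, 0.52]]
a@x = [[-0.27, 0.46],[0.04, -0.51]]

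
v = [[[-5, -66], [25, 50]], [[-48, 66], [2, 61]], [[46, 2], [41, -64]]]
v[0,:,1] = [-66, 50]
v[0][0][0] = -5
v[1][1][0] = 2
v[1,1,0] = 2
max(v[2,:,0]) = 46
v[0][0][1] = -66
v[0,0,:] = [-5, -66]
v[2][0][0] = 46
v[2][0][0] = 46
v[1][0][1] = 66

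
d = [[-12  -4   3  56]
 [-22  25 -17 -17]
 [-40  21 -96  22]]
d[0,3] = 56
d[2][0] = -40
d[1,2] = -17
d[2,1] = 21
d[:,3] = [56, -17, 22]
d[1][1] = 25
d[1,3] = -17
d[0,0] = -12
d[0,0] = -12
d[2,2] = -96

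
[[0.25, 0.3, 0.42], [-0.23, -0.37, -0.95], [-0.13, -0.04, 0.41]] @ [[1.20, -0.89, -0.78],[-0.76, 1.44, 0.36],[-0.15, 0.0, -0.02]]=[[0.01, 0.21, -0.10], [0.15, -0.33, 0.07], [-0.19, 0.06, 0.08]]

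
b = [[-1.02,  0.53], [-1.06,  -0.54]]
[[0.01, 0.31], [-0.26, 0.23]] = b @ [[0.12, -0.26], [0.25, 0.08]]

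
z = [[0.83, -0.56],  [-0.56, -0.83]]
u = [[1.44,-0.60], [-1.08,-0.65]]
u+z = [[2.27, -1.16], [-1.64, -1.48]]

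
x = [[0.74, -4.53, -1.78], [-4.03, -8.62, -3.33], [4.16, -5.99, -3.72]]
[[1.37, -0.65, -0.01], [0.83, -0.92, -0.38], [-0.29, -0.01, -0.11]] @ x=[[3.59,  -0.54,  -0.24],[2.74,  6.45,  3.00],[-0.63,  2.06,  0.96]]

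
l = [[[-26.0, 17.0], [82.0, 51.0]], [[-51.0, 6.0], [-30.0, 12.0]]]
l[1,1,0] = -30.0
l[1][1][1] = 12.0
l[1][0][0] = -51.0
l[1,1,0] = -30.0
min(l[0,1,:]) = 51.0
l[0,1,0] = 82.0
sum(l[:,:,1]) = 86.0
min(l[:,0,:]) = -51.0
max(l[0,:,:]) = 82.0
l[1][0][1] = 6.0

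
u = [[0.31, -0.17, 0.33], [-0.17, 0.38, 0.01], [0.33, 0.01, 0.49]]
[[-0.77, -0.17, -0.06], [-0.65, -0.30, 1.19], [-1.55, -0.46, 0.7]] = u@[[-2.9, 0.81, 2.45],[-2.99, -0.4, 4.24],[-1.14, -1.47, -0.30]]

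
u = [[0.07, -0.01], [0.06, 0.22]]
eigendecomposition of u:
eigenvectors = [[-0.92, 0.07], [0.38, -1.00]]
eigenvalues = [0.07, 0.22]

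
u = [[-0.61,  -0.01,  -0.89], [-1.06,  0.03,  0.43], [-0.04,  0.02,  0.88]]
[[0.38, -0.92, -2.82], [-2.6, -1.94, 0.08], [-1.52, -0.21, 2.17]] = u@[[1.73,1.70,1.01],  [-2.81,-3.22,3.32],  [-1.58,-0.09,2.44]]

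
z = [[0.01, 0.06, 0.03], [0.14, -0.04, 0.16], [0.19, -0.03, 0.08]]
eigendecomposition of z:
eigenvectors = [[-0.38+0.00j,  (-0.45+0.12j),  (-0.45-0.12j)], [-0.71+0.00j,  0.07-0.62j,  (0.07+0.62j)], [-0.59+0.00j,  0.63+0.00j,  (0.63-0j)]]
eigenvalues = [(0.17+0j), (-0.06+0.06j), (-0.06-0.06j)]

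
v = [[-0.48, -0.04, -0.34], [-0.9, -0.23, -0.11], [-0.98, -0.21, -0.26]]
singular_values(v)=[1.49, 0.25, 0.0]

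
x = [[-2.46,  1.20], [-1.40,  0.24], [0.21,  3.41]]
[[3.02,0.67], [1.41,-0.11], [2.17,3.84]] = x @ [[-0.89,0.27],[0.69,1.11]]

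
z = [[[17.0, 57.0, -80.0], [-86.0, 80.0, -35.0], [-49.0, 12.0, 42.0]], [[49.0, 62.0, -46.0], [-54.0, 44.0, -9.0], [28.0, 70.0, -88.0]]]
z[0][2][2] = 42.0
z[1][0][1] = 62.0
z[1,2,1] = 70.0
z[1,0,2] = -46.0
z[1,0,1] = 62.0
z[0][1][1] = 80.0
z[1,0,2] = -46.0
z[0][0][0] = 17.0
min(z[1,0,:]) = -46.0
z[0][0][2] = -80.0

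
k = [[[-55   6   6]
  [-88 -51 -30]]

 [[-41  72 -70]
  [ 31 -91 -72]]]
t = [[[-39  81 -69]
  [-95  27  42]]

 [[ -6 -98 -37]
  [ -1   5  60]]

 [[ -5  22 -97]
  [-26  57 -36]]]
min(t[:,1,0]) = -95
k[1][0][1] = 72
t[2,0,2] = -97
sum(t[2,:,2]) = -133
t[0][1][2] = 42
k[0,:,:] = [[-55, 6, 6], [-88, -51, -30]]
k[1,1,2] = -72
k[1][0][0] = -41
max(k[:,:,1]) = 72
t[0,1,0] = -95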